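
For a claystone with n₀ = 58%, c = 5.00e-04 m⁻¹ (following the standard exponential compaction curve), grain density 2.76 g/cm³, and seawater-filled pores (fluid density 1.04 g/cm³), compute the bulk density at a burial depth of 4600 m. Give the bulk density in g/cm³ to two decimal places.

Working in km (1 km = 1000 m; c in km⁻¹ = c in m⁻¹ × 1000):
Porosity at depth: n = 0.58·exp(−0.5×4.6) = 0.58×0.1003 = 0.0582
Bulk density: ρ_b = (1−n)ρ_g + n·ρ_f = 0.9418×2.76 + 0.0582×1.04
       = 2.600 + 0.060 = 2.660 g/cm³

2.66 g/cm³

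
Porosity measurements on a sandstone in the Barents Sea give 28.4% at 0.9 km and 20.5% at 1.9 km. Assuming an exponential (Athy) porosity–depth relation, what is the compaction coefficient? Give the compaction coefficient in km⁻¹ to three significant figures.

Athy: phi(z) = phi₀ e^(−βz) ⇒ phi₁/phi₂ = e^{β(z₂−z₁)} ⇒ β = ln(phi₁/phi₂)/(z₂−z₁)
β = ln(0.284/0.205) / (1.9 − 0.9) = ln(1.385) / 1 = 0.3260 / 1 = 0.326 km⁻¹

0.326 km⁻¹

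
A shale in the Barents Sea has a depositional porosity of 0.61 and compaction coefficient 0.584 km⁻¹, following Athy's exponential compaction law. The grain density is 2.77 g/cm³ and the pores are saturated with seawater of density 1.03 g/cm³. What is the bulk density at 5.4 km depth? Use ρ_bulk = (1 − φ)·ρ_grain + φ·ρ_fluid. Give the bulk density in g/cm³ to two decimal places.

2.72 g/cm³

Porosity at depth: φ = 0.61·exp(−0.584×5.4) = 0.61×0.0427 = 0.0260
Bulk density: ρ_b = (1−φ)ρ_g + φ·ρ_f = 0.9740×2.77 + 0.0260×1.03
       = 2.698 + 0.027 = 2.725 g/cm³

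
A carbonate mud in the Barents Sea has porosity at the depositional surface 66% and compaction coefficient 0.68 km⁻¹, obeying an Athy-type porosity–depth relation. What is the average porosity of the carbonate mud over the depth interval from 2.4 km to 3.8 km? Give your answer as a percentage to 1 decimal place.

8.3%

⟨φ⟩ = (1/(z₂−z₁)) ∫ φ₀ e^(−βz) dz = φ₀·(e^(−β·z₁) − e^(−β·z₂)) / (β·(z₂−z₁))
e^(−0.68×2.4) = 0.1955; e^(−0.68×3.8) = 0.0755
⟨φ⟩ = 0.66 × (0.1955 − 0.0755) / (0.68 × 1.4) = 0.66 × 0.1261 = 0.0832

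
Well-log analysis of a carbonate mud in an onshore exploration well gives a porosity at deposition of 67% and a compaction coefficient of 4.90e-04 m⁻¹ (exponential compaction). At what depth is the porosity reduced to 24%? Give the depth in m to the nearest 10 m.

2100 m

Working in km (1 km = 1000 m; β in km⁻¹ = β in m⁻¹ × 1000):
Invert Athy's law: d = ln(phi₀/phi) / β
d = ln(0.67/0.24) / 0.49 = ln(2.792) / 0.49 = 1.0266 / 0.49 = 2.095 km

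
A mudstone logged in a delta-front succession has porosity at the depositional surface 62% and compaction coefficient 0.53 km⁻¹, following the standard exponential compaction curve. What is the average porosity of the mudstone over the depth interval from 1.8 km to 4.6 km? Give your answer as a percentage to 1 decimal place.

12.4%

⟨φ⟩ = (1/(d₂−d₁)) ∫ φ₀ e^(−kd) dd = φ₀·(e^(−k·d₁) − e^(−k·d₂)) / (k·(d₂−d₁))
e^(−0.53×1.8) = 0.3852; e^(−0.53×4.6) = 0.0873
⟨φ⟩ = 0.62 × (0.3852 − 0.0873) / (0.53 × 2.8) = 0.62 × 0.2007 = 0.1244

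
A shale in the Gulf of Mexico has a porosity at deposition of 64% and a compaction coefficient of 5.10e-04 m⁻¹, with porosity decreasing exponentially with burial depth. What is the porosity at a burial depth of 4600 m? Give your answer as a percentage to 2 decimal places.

6.13%

Working in km (1 km = 1000 m; k in km⁻¹ = k in m⁻¹ × 1000):
phi = phi₀·exp(−k·d) = 0.64 × exp(−0.51 × 4.6) = 0.64 × exp(−2.346)
  = 0.64 × 0.0958 = 0.0613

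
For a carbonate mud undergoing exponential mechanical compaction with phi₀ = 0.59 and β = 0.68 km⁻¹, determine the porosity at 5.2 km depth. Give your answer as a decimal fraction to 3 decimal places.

0.017

phi = phi₀·exp(−β·d) = 0.59 × exp(−0.68 × 5.2) = 0.59 × exp(−3.536)
  = 0.59 × 0.0291 = 0.0172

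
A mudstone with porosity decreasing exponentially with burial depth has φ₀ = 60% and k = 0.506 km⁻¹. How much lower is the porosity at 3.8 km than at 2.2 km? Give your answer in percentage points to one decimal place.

φ(2.2) = 0.6·e^(−0.506×2.2) = 0.1971
φ(3.8) = 0.6·e^(−0.506×3.8) = 0.0877
Δφ = 0.1971 − 0.0877 = 0.1094

10.9 percentage points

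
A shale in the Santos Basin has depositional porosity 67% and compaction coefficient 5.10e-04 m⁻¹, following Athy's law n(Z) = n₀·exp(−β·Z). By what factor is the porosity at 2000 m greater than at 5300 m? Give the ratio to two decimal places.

Working in km (1 km = 1000 m; β in km⁻¹ = β in m⁻¹ × 1000):
n(Z₁)/n(Z₂) = e^(−β·Z₁)/e^(−β·Z₂) = e^{β(Z₂−Z₁)}
= exp(0.51 × 3.3) = exp(1.683) = 5.3817

5.38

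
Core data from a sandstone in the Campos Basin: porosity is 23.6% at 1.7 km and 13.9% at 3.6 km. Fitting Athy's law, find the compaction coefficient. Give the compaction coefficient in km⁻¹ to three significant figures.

Athy: phi(d) = phi₀ e^(−βd) ⇒ phi₁/phi₂ = e^{β(d₂−d₁)} ⇒ β = ln(phi₁/phi₂)/(d₂−d₁)
β = ln(0.236/0.139) / (3.6 − 1.7) = ln(1.698) / 1.9 = 0.5294 / 1.9 = 0.2786 km⁻¹

0.279 km⁻¹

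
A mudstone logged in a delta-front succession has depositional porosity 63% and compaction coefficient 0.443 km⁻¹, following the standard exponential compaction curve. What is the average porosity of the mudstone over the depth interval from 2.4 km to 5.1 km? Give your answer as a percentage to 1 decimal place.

⟨phi⟩ = (1/(z₂−z₁)) ∫ phi₀ e^(−βz) dz = phi₀·(e^(−β·z₁) − e^(−β·z₂)) / (β·(z₂−z₁))
e^(−0.443×2.4) = 0.3453; e^(−0.443×5.1) = 0.1044
⟨phi⟩ = 0.63 × (0.3453 − 0.1044) / (0.443 × 2.7) = 0.63 × 0.2014 = 0.1269

12.7%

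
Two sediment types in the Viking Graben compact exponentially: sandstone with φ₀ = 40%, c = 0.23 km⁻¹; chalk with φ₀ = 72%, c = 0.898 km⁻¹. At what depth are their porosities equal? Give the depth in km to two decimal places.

Set φ₀ₐ e^(−cₐZ) = φ₀ᵦ e^(−cᵦZ) ⇒ ln(φ₀ₐ/φ₀ᵦ) = (cₐ − cᵦ)·Z
Z = ln(0.4/0.72) / (0.23 − 0.898) = -0.5878 / -0.668 = 0.880 km

0.88 km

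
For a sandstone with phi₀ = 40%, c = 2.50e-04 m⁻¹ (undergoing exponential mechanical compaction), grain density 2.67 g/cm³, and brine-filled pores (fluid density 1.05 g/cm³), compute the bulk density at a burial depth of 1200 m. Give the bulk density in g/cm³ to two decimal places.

2.19 g/cm³

Working in km (1 km = 1000 m; c in km⁻¹ = c in m⁻¹ × 1000):
Porosity at depth: phi = 0.4·exp(−0.25×1.2) = 0.4×0.7408 = 0.2963
Bulk density: ρ_b = (1−phi)ρ_g + phi·ρ_f = 0.7037×2.67 + 0.2963×1.05
       = 1.879 + 0.311 = 2.190 g/cm³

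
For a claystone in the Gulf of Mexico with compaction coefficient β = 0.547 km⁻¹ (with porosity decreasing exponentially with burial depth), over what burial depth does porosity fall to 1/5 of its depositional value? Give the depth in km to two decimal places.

phi/phi₀ = 1/5 ⇒ exp(−β·Z) = 1/5 ⇒ Z = ln(5) / β
Z = 1.6094 / 0.547 = 2.942 km

2.94 km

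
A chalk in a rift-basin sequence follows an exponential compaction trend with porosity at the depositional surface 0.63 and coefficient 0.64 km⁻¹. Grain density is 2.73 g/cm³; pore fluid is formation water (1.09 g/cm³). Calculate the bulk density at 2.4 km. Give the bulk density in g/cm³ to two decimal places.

Porosity at depth: n = 0.63·exp(−0.64×2.4) = 0.63×0.2152 = 0.1356
Bulk density: ρ_b = (1−n)ρ_g + n·ρ_f = 0.8644×2.73 + 0.1356×1.09
       = 2.360 + 0.148 = 2.508 g/cm³

2.51 g/cm³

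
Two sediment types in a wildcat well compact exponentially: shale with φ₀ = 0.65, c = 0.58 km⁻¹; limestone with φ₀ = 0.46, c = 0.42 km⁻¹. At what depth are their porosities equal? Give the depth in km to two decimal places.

Set φ₀ₐ e^(−cₐd) = φ₀ᵦ e^(−cᵦd) ⇒ ln(φ₀ₐ/φ₀ᵦ) = (cₐ − cᵦ)·d
d = ln(0.65/0.46) / (0.58 − 0.42) = 0.3457 / 0.16 = 2.161 km

2.16 km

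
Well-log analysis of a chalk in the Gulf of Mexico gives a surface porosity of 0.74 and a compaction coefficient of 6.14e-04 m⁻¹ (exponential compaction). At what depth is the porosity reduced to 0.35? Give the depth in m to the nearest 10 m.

Working in km (1 km = 1000 m; k in km⁻¹ = k in m⁻¹ × 1000):
Invert Athy's law: Z = ln(phi₀/phi) / k
Z = ln(0.74/0.35) / 0.614 = ln(2.114) / 0.614 = 0.7487 / 0.614 = 1.219 km

1220 m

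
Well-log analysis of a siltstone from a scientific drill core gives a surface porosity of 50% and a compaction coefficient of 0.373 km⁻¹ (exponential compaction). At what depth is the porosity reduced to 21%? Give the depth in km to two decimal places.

Invert Athy's law: d = ln(phi₀/phi) / k
d = ln(0.5/0.21) / 0.373 = ln(2.381) / 0.373 = 0.8675 / 0.373 = 2.326 km

2.33 km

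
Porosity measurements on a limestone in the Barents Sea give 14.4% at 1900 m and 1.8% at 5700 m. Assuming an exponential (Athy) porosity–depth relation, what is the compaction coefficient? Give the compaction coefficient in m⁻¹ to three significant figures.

Working in km (1 km = 1000 m; β in km⁻¹ = β in m⁻¹ × 1000):
Athy: n(z) = n₀ e^(−βz) ⇒ n₁/n₂ = e^{β(z₂−z₁)} ⇒ β = ln(n₁/n₂)/(z₂−z₁)
β = ln(0.144/0.018) / (5.7 − 1.9) = ln(8) / 3.8 = 2.0794 / 3.8 = 0.5472 km⁻¹

0.000547 m⁻¹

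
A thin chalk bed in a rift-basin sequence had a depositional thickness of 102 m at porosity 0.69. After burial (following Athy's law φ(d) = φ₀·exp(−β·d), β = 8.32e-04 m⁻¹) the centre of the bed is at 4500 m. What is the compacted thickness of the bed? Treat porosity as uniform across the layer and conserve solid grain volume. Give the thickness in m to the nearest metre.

32 m

Working in km (1 km = 1000 m; β in km⁻¹ = β in m⁻¹ × 1000):
Porosity at 4.5 km: φ = 0.69·exp(−0.832×4.5) = 0.0163
Solid-volume conservation: h(1−φ) = h₀(1−φ₀) ⇒ h = h₀·(1−φ₀)/(1−φ)
h = 0.102 × (1 − 0.69)/(1 − 0.0163) = 0.102 × 0.3151 = 0.0321 km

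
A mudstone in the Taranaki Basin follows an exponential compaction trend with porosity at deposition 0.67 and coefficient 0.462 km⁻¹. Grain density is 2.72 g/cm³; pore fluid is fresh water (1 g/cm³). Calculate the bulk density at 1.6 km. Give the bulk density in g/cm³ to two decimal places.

2.17 g/cm³

Porosity at depth: φ = 0.67·exp(−0.462×1.6) = 0.67×0.4775 = 0.3199
Bulk density: ρ_b = (1−φ)ρ_g + φ·ρ_f = 0.6801×2.72 + 0.3199×1
       = 1.850 + 0.320 = 2.170 g/cm³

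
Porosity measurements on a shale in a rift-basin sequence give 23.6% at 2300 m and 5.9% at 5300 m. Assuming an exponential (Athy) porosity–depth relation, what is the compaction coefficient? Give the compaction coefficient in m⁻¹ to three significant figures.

0.000462 m⁻¹

Working in km (1 km = 1000 m; c in km⁻¹ = c in m⁻¹ × 1000):
Athy: φ(d) = φ₀ e^(−cd) ⇒ φ₁/φ₂ = e^{c(d₂−d₁)} ⇒ c = ln(φ₁/φ₂)/(d₂−d₁)
c = ln(0.236/0.059) / (5.3 − 2.3) = ln(4) / 3 = 1.3863 / 3 = 0.4621 km⁻¹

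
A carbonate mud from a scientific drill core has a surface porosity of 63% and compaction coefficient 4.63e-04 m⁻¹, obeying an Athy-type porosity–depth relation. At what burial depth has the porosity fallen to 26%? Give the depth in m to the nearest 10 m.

Working in km (1 km = 1000 m; k in km⁻¹ = k in m⁻¹ × 1000):
Invert Athy's law: z = ln(phi₀/phi) / k
z = ln(0.63/0.26) / 0.463 = ln(2.423) / 0.463 = 0.8850 / 0.463 = 1.912 km

1910 m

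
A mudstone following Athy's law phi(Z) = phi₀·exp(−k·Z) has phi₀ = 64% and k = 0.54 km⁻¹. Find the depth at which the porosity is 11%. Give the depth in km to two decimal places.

Invert Athy's law: Z = ln(phi₀/phi) / k
Z = ln(0.64/0.11) / 0.54 = ln(5.818) / 0.54 = 1.7610 / 0.54 = 3.261 km

3.26 km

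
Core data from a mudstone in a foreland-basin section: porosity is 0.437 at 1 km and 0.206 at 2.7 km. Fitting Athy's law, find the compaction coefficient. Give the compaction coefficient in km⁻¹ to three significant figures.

Athy: phi(d) = phi₀ e^(−cd) ⇒ phi₁/phi₂ = e^{c(d₂−d₁)} ⇒ c = ln(phi₁/phi₂)/(d₂−d₁)
c = ln(0.437/0.206) / (2.7 − 1) = ln(2.121) / 1.7 = 0.7521 / 1.7 = 0.4424 km⁻¹

0.442 km⁻¹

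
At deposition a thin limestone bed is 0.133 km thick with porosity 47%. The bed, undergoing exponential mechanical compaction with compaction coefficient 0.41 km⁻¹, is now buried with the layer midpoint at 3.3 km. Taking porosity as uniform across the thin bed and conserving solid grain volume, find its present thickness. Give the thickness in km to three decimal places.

0.080 km

Porosity at 3.3 km: φ = 0.47·exp(−0.41×3.3) = 0.1215
Solid-volume conservation: h(1−φ) = h₀(1−φ₀) ⇒ h = h₀·(1−φ₀)/(1−φ)
h = 0.133 × (1 − 0.47)/(1 − 0.1215) = 0.133 × 0.6033 = 0.0802 km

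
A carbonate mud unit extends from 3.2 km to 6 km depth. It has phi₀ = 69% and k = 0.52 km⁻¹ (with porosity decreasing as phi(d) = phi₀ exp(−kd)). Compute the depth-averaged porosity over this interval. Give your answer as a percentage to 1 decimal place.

6.9%

⟨phi⟩ = (1/(d₂−d₁)) ∫ phi₀ e^(−kd) dd = phi₀·(e^(−k·d₁) − e^(−k·d₂)) / (k·(d₂−d₁))
e^(−0.52×3.2) = 0.1894; e^(−0.52×6) = 0.0442
⟨phi⟩ = 0.69 × (0.1894 − 0.0442) / (0.52 × 2.8) = 0.69 × 0.0997 = 0.0688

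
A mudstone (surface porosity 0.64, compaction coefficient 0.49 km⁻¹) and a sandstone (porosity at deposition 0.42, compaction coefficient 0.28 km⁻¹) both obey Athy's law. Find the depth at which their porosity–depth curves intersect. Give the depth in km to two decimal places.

2.01 km

Set φ₀ₐ e^(−kₐd) = φ₀ᵦ e^(−kᵦd) ⇒ ln(φ₀ₐ/φ₀ᵦ) = (kₐ − kᵦ)·d
d = ln(0.64/0.42) / (0.49 − 0.28) = 0.4212 / 0.21 = 2.006 km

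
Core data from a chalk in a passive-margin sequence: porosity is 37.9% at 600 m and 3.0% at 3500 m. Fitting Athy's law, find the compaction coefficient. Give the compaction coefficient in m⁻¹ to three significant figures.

Working in km (1 km = 1000 m; k in km⁻¹ = k in m⁻¹ × 1000):
Athy: φ(Z) = φ₀ e^(−kZ) ⇒ φ₁/φ₂ = e^{k(Z₂−Z₁)} ⇒ k = ln(φ₁/φ₂)/(Z₂−Z₁)
k = ln(0.379/0.03) / (3.5 − 0.6) = ln(12.63) / 2.9 = 2.5363 / 2.9 = 0.8746 km⁻¹

0.000875 m⁻¹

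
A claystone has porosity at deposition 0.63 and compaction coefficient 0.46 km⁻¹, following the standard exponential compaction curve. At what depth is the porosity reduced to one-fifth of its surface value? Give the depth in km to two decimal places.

3.50 km

φ/φ₀ = 1/5 ⇒ exp(−c·z) = 1/5 ⇒ z = ln(5) / c
z = 1.6094 / 0.46 = 3.499 km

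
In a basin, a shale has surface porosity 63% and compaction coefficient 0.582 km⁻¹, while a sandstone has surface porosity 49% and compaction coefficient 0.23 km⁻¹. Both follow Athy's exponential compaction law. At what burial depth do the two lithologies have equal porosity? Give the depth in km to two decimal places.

Set phi₀ₐ e^(−cₐz) = phi₀ᵦ e^(−cᵦz) ⇒ ln(phi₀ₐ/phi₀ᵦ) = (cₐ − cᵦ)·z
z = ln(0.63/0.49) / (0.582 − 0.23) = 0.2513 / 0.352 = 0.714 km

0.71 km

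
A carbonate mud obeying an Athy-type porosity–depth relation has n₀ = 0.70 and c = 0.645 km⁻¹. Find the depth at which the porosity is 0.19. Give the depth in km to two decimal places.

2.02 km

Invert Athy's law: d = ln(n₀/n) / c
d = ln(0.7/0.19) / 0.645 = ln(3.684) / 0.645 = 1.3041 / 0.645 = 2.022 km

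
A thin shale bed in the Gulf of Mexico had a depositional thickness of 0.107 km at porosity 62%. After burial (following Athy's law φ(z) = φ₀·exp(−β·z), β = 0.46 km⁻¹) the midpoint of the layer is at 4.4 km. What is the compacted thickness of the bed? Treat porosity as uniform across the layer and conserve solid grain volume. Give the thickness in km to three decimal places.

0.044 km

Porosity at 4.4 km: φ = 0.62·exp(−0.46×4.4) = 0.0819
Solid-volume conservation: h(1−φ) = h₀(1−φ₀) ⇒ h = h₀·(1−φ₀)/(1−φ)
h = 0.107 × (1 − 0.62)/(1 − 0.0819) = 0.107 × 0.4139 = 0.0443 km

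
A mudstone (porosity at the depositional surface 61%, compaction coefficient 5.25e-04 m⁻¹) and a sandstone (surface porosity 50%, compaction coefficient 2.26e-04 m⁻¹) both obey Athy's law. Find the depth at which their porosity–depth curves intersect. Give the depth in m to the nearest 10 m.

Working in km (1 km = 1000 m; k in km⁻¹ = k in m⁻¹ × 1000):
Set n₀ₐ e^(−kₐZ) = n₀ᵦ e^(−kᵦZ) ⇒ ln(n₀ₐ/n₀ᵦ) = (kₐ − kᵦ)·Z
Z = ln(0.61/0.5) / (0.525 − 0.226) = 0.1989 / 0.299 = 0.665 km

670 m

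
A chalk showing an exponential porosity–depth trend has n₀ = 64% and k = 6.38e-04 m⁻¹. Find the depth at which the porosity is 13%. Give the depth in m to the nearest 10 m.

2500 m

Working in km (1 km = 1000 m; k in km⁻¹ = k in m⁻¹ × 1000):
Invert Athy's law: Z = ln(n₀/n) / k
Z = ln(0.64/0.13) / 0.638 = ln(4.923) / 0.638 = 1.5939 / 0.638 = 2.498 km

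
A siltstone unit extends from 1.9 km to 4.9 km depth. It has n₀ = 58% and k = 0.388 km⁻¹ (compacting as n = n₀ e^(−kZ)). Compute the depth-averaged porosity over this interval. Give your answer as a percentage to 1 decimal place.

16.4%

⟨n⟩ = (1/(Z₂−Z₁)) ∫ n₀ e^(−kZ) dZ = n₀·(e^(−k·Z₁) − e^(−k·Z₂)) / (k·(Z₂−Z₁))
e^(−0.388×1.9) = 0.4785; e^(−0.388×4.9) = 0.1494
⟨n⟩ = 0.58 × (0.4785 − 0.1494) / (0.388 × 3) = 0.58 × 0.2827 = 0.1640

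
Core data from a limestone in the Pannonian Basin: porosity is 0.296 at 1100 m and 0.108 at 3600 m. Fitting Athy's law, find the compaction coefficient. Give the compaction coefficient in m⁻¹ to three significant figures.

0.000403 m⁻¹

Working in km (1 km = 1000 m; c in km⁻¹ = c in m⁻¹ × 1000):
Athy: φ(z) = φ₀ e^(−cz) ⇒ φ₁/φ₂ = e^{c(z₂−z₁)} ⇒ c = ln(φ₁/φ₂)/(z₂−z₁)
c = ln(0.296/0.108) / (3.6 − 1.1) = ln(2.741) / 2.5 = 1.0082 / 2.5 = 0.4033 km⁻¹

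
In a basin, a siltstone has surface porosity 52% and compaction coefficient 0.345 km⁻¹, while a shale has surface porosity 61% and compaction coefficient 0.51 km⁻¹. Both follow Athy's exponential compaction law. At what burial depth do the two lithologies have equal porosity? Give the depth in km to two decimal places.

0.97 km

Set φ₀ₐ e^(−kₐZ) = φ₀ᵦ e^(−kᵦZ) ⇒ ln(φ₀ₐ/φ₀ᵦ) = (kₐ − kᵦ)·Z
Z = ln(0.52/0.61) / (0.345 − 0.51) = -0.1596 / -0.165 = 0.967 km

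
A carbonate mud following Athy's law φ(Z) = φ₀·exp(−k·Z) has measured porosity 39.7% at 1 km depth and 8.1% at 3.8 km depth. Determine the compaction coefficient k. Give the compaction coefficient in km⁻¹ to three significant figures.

Athy: φ(Z) = φ₀ e^(−kZ) ⇒ φ₁/φ₂ = e^{k(Z₂−Z₁)} ⇒ k = ln(φ₁/φ₂)/(Z₂−Z₁)
k = ln(0.397/0.081) / (3.8 − 1) = ln(4.901) / 2.8 = 1.5895 / 2.8 = 0.5677 km⁻¹

0.568 km⁻¹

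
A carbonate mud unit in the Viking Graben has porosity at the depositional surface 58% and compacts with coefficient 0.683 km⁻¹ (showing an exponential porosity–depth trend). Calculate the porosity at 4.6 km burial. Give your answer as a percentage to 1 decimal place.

2.5%

n = n₀·exp(−β·d) = 0.58 × exp(−0.683 × 4.6) = 0.58 × exp(−3.142)
  = 0.58 × 0.0432 = 0.0251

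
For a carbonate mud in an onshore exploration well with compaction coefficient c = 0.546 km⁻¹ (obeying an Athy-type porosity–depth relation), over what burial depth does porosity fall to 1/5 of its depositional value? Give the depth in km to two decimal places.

2.95 km

n/n₀ = 1/5 ⇒ exp(−c·Z) = 1/5 ⇒ Z = ln(5) / c
Z = 1.6094 / 0.546 = 2.948 km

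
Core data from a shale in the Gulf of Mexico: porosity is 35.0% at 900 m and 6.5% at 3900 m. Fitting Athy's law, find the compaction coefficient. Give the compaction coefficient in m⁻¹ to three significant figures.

0.000561 m⁻¹

Working in km (1 km = 1000 m; β in km⁻¹ = β in m⁻¹ × 1000):
Athy: n(z) = n₀ e^(−βz) ⇒ n₁/n₂ = e^{β(z₂−z₁)} ⇒ β = ln(n₁/n₂)/(z₂−z₁)
β = ln(0.35/0.065) / (3.9 − 0.9) = ln(5.385) / 3 = 1.6835 / 3 = 0.5612 km⁻¹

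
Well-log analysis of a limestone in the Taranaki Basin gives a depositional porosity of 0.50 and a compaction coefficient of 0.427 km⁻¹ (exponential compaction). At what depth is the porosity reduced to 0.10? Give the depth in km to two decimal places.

3.77 km

Invert Athy's law: z = ln(n₀/n) / β
z = ln(0.5/0.1) / 0.427 = ln(5) / 0.427 = 1.6094 / 0.427 = 3.769 km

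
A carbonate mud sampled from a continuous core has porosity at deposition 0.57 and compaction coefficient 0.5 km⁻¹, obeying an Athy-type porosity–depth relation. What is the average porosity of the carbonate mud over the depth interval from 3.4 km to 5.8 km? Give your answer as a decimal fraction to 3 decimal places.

0.061

⟨phi⟩ = (1/(d₂−d₁)) ∫ phi₀ e^(−kd) dd = phi₀·(e^(−k·d₁) − e^(−k·d₂)) / (k·(d₂−d₁))
e^(−0.5×3.4) = 0.1827; e^(−0.5×5.8) = 0.0550
⟨phi⟩ = 0.57 × (0.1827 − 0.0550) / (0.5 × 2.4) = 0.57 × 0.1064 = 0.0606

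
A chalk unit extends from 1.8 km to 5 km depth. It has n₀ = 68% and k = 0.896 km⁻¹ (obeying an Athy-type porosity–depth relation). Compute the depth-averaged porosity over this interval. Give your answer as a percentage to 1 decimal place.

⟨n⟩ = (1/(d₂−d₁)) ∫ n₀ e^(−kd) dd = n₀·(e^(−k·d₁) − e^(−k·d₂)) / (k·(d₂−d₁))
e^(−0.896×1.8) = 0.1993; e^(−0.896×5) = 0.0113
⟨n⟩ = 0.68 × (0.1993 − 0.0113) / (0.896 × 3.2) = 0.68 × 0.0656 = 0.0446

4.5%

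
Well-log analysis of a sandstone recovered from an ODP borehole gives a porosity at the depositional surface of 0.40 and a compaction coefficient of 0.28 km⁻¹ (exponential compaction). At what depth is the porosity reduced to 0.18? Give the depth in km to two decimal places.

2.85 km

Invert Athy's law: z = ln(φ₀/φ) / β
z = ln(0.4/0.18) / 0.28 = ln(2.222) / 0.28 = 0.7985 / 0.28 = 2.852 km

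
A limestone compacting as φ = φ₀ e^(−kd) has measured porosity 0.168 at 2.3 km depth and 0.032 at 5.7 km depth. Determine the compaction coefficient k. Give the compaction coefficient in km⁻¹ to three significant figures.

Athy: φ(d) = φ₀ e^(−kd) ⇒ φ₁/φ₂ = e^{k(d₂−d₁)} ⇒ k = ln(φ₁/φ₂)/(d₂−d₁)
k = ln(0.168/0.032) / (5.7 − 2.3) = ln(5.25) / 3.4 = 1.6582 / 3.4 = 0.4877 km⁻¹

0.488 km⁻¹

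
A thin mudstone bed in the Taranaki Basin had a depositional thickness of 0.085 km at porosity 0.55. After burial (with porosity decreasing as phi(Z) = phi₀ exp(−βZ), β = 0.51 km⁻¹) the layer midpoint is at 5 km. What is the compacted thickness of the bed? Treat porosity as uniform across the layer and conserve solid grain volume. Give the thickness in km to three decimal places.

Porosity at 5 km: phi = 0.55·exp(−0.51×5) = 0.0429
Solid-volume conservation: h(1−phi) = h₀(1−phi₀) ⇒ h = h₀·(1−phi₀)/(1−phi)
h = 0.085 × (1 − 0.55)/(1 − 0.0429) = 0.085 × 0.4702 = 0.0400 km

0.040 km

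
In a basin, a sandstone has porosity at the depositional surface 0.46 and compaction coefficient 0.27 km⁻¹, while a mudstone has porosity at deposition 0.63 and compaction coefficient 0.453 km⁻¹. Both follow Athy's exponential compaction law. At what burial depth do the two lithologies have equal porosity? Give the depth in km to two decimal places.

1.72 km

Set phi₀ₐ e^(−cₐd) = phi₀ᵦ e^(−cᵦd) ⇒ ln(phi₀ₐ/phi₀ᵦ) = (cₐ − cᵦ)·d
d = ln(0.46/0.63) / (0.27 − 0.453) = -0.3145 / -0.183 = 1.719 km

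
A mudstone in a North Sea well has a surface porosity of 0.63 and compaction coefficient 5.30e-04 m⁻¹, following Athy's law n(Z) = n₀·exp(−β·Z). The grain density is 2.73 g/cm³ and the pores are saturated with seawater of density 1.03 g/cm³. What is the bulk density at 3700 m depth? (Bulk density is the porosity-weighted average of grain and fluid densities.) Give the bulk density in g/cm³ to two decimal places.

2.58 g/cm³

Working in km (1 km = 1000 m; β in km⁻¹ = β in m⁻¹ × 1000):
Porosity at depth: n = 0.63·exp(−0.53×3.7) = 0.63×0.1407 = 0.0887
Bulk density: ρ_b = (1−n)ρ_g + n·ρ_f = 0.9113×2.73 + 0.0887×1.03
       = 2.488 + 0.091 = 2.579 g/cm³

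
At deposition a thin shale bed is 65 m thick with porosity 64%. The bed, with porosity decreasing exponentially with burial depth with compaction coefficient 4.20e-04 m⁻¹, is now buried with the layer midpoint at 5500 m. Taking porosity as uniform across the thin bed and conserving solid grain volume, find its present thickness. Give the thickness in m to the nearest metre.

Working in km (1 km = 1000 m; k in km⁻¹ = k in m⁻¹ × 1000):
Porosity at 5.5 km: phi = 0.64·exp(−0.42×5.5) = 0.0635
Solid-volume conservation: h(1−phi) = h₀(1−phi₀) ⇒ h = h₀·(1−phi₀)/(1−phi)
h = 0.065 × (1 − 0.64)/(1 − 0.0635) = 0.065 × 0.3844 = 0.0250 km

25 m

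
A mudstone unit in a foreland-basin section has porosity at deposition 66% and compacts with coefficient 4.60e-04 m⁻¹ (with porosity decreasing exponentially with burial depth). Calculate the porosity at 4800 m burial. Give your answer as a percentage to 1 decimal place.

Working in km (1 km = 1000 m; c in km⁻¹ = c in m⁻¹ × 1000):
n = n₀·exp(−c·d) = 0.66 × exp(−0.46 × 4.8) = 0.66 × exp(−2.208)
  = 0.66 × 0.1099 = 0.0725

7.3%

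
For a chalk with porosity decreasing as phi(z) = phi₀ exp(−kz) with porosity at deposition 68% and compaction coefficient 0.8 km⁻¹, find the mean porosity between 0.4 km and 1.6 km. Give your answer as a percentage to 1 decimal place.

31.7%

⟨phi⟩ = (1/(z₂−z₁)) ∫ phi₀ e^(−kz) dz = phi₀·(e^(−k·z₁) − e^(−k·z₂)) / (k·(z₂−z₁))
e^(−0.8×0.4) = 0.7261; e^(−0.8×1.6) = 0.2780
⟨phi⟩ = 0.68 × (0.7261 − 0.2780) / (0.8 × 1.2) = 0.68 × 0.4668 = 0.3174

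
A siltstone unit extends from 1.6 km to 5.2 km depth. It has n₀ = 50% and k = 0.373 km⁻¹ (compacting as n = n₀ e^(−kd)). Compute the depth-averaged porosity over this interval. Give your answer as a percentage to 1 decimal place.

15.1%

⟨n⟩ = (1/(d₂−d₁)) ∫ n₀ e^(−kd) dd = n₀·(e^(−k·d₁) − e^(−k·d₂)) / (k·(d₂−d₁))
e^(−0.373×1.6) = 0.5506; e^(−0.373×5.2) = 0.1438
⟨n⟩ = 0.5 × (0.5506 − 0.1438) / (0.373 × 3.6) = 0.5 × 0.3030 = 0.1515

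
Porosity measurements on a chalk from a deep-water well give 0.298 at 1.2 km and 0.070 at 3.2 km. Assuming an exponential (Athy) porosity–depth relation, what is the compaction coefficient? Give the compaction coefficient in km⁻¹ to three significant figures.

0.724 km⁻¹

Athy: phi(d) = phi₀ e^(−βd) ⇒ phi₁/phi₂ = e^{β(d₂−d₁)} ⇒ β = ln(phi₁/phi₂)/(d₂−d₁)
β = ln(0.298/0.07) / (3.2 − 1.2) = ln(4.257) / 2 = 1.4486 / 2 = 0.7243 km⁻¹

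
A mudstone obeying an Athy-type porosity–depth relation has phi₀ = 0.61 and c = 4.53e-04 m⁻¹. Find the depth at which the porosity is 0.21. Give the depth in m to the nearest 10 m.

2350 m

Working in km (1 km = 1000 m; c in km⁻¹ = c in m⁻¹ × 1000):
Invert Athy's law: d = ln(phi₀/phi) / c
d = ln(0.61/0.21) / 0.453 = ln(2.905) / 0.453 = 1.0664 / 0.453 = 2.354 km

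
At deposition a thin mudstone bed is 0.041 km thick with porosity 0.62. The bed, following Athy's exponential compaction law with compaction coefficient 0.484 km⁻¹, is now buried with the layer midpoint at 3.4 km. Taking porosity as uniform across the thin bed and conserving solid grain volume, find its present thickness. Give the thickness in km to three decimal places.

0.018 km

Porosity at 3.4 km: phi = 0.62·exp(−0.484×3.4) = 0.1196
Solid-volume conservation: h(1−phi) = h₀(1−phi₀) ⇒ h = h₀·(1−phi₀)/(1−phi)
h = 0.041 × (1 − 0.62)/(1 − 0.1196) = 0.041 × 0.4316 = 0.0177 km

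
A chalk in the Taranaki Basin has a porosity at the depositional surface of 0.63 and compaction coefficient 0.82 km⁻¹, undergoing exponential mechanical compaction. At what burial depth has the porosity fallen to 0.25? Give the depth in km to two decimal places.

1.13 km

Invert Athy's law: Z = ln(phi₀/phi) / c
Z = ln(0.63/0.25) / 0.82 = ln(2.52) / 0.82 = 0.9243 / 0.82 = 1.127 km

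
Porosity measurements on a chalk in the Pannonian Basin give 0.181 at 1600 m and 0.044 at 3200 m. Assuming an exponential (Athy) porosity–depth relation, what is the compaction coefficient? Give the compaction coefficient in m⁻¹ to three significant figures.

Working in km (1 km = 1000 m; c in km⁻¹ = c in m⁻¹ × 1000):
Athy: φ(d) = φ₀ e^(−cd) ⇒ φ₁/φ₂ = e^{c(d₂−d₁)} ⇒ c = ln(φ₁/φ₂)/(d₂−d₁)
c = ln(0.181/0.044) / (3.2 − 1.6) = ln(4.114) / 1.6 = 1.4143 / 1.6 = 0.8839 km⁻¹

0.000884 m⁻¹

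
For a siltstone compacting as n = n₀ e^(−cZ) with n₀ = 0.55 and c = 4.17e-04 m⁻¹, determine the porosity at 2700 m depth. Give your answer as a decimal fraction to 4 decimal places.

Working in km (1 km = 1000 m; c in km⁻¹ = c in m⁻¹ × 1000):
n = n₀·exp(−c·Z) = 0.55 × exp(−0.417 × 2.7) = 0.55 × exp(−1.126)
  = 0.55 × 0.3244 = 0.1784

0.1784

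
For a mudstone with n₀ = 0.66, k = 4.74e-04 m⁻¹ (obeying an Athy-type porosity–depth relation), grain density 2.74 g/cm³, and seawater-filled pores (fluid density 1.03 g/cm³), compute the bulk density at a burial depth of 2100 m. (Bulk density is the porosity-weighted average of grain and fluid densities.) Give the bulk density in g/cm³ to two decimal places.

Working in km (1 km = 1000 m; k in km⁻¹ = k in m⁻¹ × 1000):
Porosity at depth: n = 0.66·exp(−0.474×2.1) = 0.66×0.3696 = 0.2439
Bulk density: ρ_b = (1−n)ρ_g + n·ρ_f = 0.7561×2.74 + 0.2439×1.03
       = 2.072 + 0.251 = 2.323 g/cm³

2.32 g/cm³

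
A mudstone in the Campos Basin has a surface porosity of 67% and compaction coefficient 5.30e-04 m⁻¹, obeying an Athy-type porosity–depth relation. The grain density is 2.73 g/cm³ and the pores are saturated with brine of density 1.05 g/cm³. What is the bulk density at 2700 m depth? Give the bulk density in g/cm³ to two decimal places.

2.46 g/cm³

Working in km (1 km = 1000 m; c in km⁻¹ = c in m⁻¹ × 1000):
Porosity at depth: phi = 0.67·exp(−0.53×2.7) = 0.67×0.2391 = 0.1602
Bulk density: ρ_b = (1−phi)ρ_g + phi·ρ_f = 0.8398×2.73 + 0.1602×1.05
       = 2.293 + 0.168 = 2.461 g/cm³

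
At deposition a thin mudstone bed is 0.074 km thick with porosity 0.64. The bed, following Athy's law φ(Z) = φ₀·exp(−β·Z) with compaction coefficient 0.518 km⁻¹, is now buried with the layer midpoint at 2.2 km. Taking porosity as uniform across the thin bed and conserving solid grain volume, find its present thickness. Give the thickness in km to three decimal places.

0.033 km

Porosity at 2.2 km: φ = 0.64·exp(−0.518×2.2) = 0.2048
Solid-volume conservation: h(1−φ) = h₀(1−φ₀) ⇒ h = h₀·(1−φ₀)/(1−φ)
h = 0.074 × (1 − 0.64)/(1 − 0.2048) = 0.074 × 0.4527 = 0.0335 km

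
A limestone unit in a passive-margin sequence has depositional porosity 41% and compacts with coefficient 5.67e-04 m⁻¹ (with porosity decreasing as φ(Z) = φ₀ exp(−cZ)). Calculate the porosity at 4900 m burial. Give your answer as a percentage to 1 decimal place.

Working in km (1 km = 1000 m; c in km⁻¹ = c in m⁻¹ × 1000):
φ = φ₀·exp(−c·Z) = 0.41 × exp(−0.567 × 4.9) = 0.41 × exp(−2.778)
  = 0.41 × 0.0621 = 0.0255

2.5%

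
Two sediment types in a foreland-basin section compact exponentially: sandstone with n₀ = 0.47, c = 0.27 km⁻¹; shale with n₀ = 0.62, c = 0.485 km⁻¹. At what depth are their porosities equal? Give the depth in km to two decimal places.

Set n₀ₐ e^(−cₐZ) = n₀ᵦ e^(−cᵦZ) ⇒ ln(n₀ₐ/n₀ᵦ) = (cₐ − cᵦ)·Z
Z = ln(0.47/0.62) / (0.27 − 0.485) = -0.2770 / -0.215 = 1.288 km

1.29 km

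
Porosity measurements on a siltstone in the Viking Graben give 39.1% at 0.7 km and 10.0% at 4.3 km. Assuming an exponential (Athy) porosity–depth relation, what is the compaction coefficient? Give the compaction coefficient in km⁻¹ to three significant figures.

0.379 km⁻¹

Athy: n(Z) = n₀ e^(−cZ) ⇒ n₁/n₂ = e^{c(Z₂−Z₁)} ⇒ c = ln(n₁/n₂)/(Z₂−Z₁)
c = ln(0.391/0.1) / (4.3 − 0.7) = ln(3.91) / 3.6 = 1.3635 / 3.6 = 0.3788 km⁻¹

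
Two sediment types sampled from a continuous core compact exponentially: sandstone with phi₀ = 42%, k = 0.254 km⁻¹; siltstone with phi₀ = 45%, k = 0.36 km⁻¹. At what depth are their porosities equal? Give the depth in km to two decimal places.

0.65 km

Set phi₀ₐ e^(−kₐd) = phi₀ᵦ e^(−kᵦd) ⇒ ln(phi₀ₐ/phi₀ᵦ) = (kₐ − kᵦ)·d
d = ln(0.42/0.45) / (0.254 − 0.36) = -0.0690 / -0.106 = 0.651 km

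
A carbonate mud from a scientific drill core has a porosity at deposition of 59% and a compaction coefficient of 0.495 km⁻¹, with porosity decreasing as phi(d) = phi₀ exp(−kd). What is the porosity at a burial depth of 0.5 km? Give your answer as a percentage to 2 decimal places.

phi = phi₀·exp(−k·d) = 0.59 × exp(−0.495 × 0.5) = 0.59 × exp(−0.2475)
  = 0.59 × 0.7808 = 0.4606

46.06%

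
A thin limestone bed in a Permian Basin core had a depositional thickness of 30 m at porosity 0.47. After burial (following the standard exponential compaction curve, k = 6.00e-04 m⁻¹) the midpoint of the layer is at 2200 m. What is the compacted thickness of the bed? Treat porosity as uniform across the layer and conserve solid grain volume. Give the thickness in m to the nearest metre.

Working in km (1 km = 1000 m; k in km⁻¹ = k in m⁻¹ × 1000):
Porosity at 2.2 km: n = 0.47·exp(−0.6×2.2) = 0.1256
Solid-volume conservation: h(1−n) = h₀(1−n₀) ⇒ h = h₀·(1−n₀)/(1−n)
h = 0.03 × (1 − 0.47)/(1 − 0.1256) = 0.03 × 0.6061 = 0.0182 km

18 m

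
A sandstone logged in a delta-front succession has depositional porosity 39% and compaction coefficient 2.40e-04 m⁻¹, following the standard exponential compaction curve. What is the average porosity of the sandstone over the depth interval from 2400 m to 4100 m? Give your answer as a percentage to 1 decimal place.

Working in km (1 km = 1000 m; c in km⁻¹ = c in m⁻¹ × 1000):
⟨φ⟩ = (1/(d₂−d₁)) ∫ φ₀ e^(−cd) dd = φ₀·(e^(−c·d₁) − e^(−c·d₂)) / (c·(d₂−d₁))
e^(−0.24×2.4) = 0.5621; e^(−0.24×4.1) = 0.3738
⟨φ⟩ = 0.39 × (0.5621 − 0.3738) / (0.24 × 1.7) = 0.39 × 0.4616 = 0.1800

18.0%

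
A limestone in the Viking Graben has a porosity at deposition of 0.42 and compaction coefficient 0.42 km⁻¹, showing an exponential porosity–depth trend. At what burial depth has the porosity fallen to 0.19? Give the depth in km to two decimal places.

1.89 km

Invert Athy's law: z = ln(n₀/n) / k
z = ln(0.42/0.19) / 0.42 = ln(2.211) / 0.42 = 0.7932 / 0.42 = 1.889 km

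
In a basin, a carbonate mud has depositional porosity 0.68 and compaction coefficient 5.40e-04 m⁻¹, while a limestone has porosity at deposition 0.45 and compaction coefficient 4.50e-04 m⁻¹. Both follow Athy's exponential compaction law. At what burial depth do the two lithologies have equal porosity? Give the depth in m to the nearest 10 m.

4590 m

Working in km (1 km = 1000 m; β in km⁻¹ = β in m⁻¹ × 1000):
Set n₀ₐ e^(−βₐz) = n₀ᵦ e^(−βᵦz) ⇒ ln(n₀ₐ/n₀ᵦ) = (βₐ − βᵦ)·z
z = ln(0.68/0.45) / (0.54 − 0.45) = 0.4128 / 0.09 = 4.587 km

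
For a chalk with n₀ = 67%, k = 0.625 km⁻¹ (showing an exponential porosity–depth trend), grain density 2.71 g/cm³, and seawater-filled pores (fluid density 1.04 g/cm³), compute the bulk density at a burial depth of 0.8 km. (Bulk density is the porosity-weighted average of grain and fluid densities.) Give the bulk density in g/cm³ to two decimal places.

2.03 g/cm³

Porosity at depth: n = 0.67·exp(−0.625×0.8) = 0.67×0.6065 = 0.4064
Bulk density: ρ_b = (1−n)ρ_g + n·ρ_f = 0.5936×2.71 + 0.4064×1.04
       = 1.609 + 0.423 = 2.031 g/cm³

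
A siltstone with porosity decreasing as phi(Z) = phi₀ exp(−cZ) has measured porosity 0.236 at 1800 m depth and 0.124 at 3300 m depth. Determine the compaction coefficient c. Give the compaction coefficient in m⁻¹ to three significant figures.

Working in km (1 km = 1000 m; c in km⁻¹ = c in m⁻¹ × 1000):
Athy: phi(Z) = phi₀ e^(−cZ) ⇒ phi₁/phi₂ = e^{c(Z₂−Z₁)} ⇒ c = ln(phi₁/phi₂)/(Z₂−Z₁)
c = ln(0.236/0.124) / (3.3 − 1.8) = ln(1.903) / 1.5 = 0.6436 / 1.5 = 0.429 km⁻¹

0.000429 m⁻¹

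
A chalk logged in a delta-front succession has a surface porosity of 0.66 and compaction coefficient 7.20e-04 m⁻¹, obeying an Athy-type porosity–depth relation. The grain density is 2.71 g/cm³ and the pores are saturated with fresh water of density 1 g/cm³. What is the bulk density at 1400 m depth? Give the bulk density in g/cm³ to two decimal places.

Working in km (1 km = 1000 m; β in km⁻¹ = β in m⁻¹ × 1000):
Porosity at depth: φ = 0.66·exp(−0.72×1.4) = 0.66×0.3649 = 0.2409
Bulk density: ρ_b = (1−φ)ρ_g + φ·ρ_f = 0.7591×2.71 + 0.2409×1
       = 2.057 + 0.241 = 2.298 g/cm³

2.30 g/cm³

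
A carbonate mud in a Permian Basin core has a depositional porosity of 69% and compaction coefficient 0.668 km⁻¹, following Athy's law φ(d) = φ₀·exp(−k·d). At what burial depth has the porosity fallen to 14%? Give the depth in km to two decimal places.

Invert Athy's law: d = ln(φ₀/φ) / k
d = ln(0.69/0.14) / 0.668 = ln(4.929) / 0.668 = 1.5950 / 0.668 = 2.388 km

2.39 km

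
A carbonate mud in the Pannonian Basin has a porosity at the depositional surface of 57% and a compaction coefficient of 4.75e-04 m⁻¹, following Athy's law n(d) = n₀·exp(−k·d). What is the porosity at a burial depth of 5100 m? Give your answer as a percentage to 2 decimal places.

5.06%

Working in km (1 km = 1000 m; k in km⁻¹ = k in m⁻¹ × 1000):
n = n₀·exp(−k·d) = 0.57 × exp(−0.475 × 5.1) = 0.57 × exp(−2.422)
  = 0.57 × 0.0887 = 0.0506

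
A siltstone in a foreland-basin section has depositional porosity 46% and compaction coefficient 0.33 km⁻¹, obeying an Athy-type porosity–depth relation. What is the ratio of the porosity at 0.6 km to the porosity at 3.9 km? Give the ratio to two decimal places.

2.97

φ(z₁)/φ(z₂) = e^(−c·z₁)/e^(−c·z₂) = e^{c(z₂−z₁)}
= exp(0.33 × 3.3) = exp(1.089) = 2.9713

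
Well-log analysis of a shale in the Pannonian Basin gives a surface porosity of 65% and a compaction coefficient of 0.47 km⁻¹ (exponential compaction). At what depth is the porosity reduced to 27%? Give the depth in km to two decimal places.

1.87 km

Invert Athy's law: z = ln(φ₀/φ) / β
z = ln(0.65/0.27) / 0.47 = ln(2.407) / 0.47 = 0.8786 / 0.47 = 1.869 km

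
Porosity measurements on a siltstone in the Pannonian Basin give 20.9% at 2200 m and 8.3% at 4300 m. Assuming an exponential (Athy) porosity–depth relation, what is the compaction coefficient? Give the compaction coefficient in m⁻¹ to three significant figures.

Working in km (1 km = 1000 m; k in km⁻¹ = k in m⁻¹ × 1000):
Athy: φ(d) = φ₀ e^(−kd) ⇒ φ₁/φ₂ = e^{k(d₂−d₁)} ⇒ k = ln(φ₁/φ₂)/(d₂−d₁)
k = ln(0.209/0.083) / (4.3 − 2.2) = ln(2.518) / 2.1 = 0.9235 / 2.1 = 0.4398 km⁻¹

0.000440 m⁻¹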